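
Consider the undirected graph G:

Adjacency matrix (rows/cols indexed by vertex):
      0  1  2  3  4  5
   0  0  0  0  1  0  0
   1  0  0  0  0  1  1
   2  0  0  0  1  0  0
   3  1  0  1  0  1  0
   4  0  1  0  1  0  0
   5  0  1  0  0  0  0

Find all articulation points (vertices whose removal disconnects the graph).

An articulation point is a vertex whose removal disconnects the graph.
Articulation points: [1, 3, 4]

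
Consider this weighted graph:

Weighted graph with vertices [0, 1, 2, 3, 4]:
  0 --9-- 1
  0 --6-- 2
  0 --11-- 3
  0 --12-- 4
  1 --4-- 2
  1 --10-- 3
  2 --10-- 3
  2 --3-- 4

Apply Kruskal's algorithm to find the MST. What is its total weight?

Applying Kruskal's algorithm (sort edges by weight, add if no cycle):
  Add (2,4) w=3
  Add (1,2) w=4
  Add (0,2) w=6
  Skip (0,1) w=9 (creates cycle)
  Add (1,3) w=10
  Skip (2,3) w=10 (creates cycle)
  Skip (0,3) w=11 (creates cycle)
  Skip (0,4) w=12 (creates cycle)
MST weight = 23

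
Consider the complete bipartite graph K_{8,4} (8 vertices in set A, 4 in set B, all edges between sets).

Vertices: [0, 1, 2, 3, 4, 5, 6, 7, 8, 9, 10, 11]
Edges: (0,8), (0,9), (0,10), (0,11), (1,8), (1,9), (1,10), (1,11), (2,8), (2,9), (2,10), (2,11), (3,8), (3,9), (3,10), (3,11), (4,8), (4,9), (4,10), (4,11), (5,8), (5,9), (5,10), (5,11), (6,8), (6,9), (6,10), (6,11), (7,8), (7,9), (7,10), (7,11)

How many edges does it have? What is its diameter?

K_{8,4} has 8 * 4 = 32 edges.
Any vertex reaches any opposite-side vertex in 1 step; same-side vertices reach in 2 steps via any opposite-side vertex.
Diameter = 2.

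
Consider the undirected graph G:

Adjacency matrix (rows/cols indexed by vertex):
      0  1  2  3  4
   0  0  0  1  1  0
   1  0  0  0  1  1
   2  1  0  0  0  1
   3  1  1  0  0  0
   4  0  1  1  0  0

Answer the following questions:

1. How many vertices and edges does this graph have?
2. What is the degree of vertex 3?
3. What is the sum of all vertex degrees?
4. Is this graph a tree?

Count: 5 vertices, 5 edges.
Vertex 3 has neighbors [0, 1], degree = 2.
Handshaking lemma: 2 * 5 = 10.
A tree on 5 vertices has 4 edges. This graph has 5 edges (1 extra). Not a tree.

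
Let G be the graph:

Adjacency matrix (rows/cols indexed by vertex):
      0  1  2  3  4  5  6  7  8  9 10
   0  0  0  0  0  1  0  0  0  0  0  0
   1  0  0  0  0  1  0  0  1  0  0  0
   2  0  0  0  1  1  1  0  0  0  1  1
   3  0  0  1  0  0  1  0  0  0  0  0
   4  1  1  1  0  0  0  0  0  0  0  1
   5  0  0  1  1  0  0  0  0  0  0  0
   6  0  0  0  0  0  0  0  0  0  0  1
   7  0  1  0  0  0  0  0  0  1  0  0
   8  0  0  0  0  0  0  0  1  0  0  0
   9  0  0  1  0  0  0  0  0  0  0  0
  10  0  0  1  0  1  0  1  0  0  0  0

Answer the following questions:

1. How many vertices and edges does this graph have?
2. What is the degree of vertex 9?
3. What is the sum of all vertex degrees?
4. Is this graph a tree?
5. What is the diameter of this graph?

Count: 11 vertices, 12 edges.
Vertex 9 has neighbors [2], degree = 1.
Handshaking lemma: 2 * 12 = 24.
A tree on 11 vertices has 10 edges. This graph has 12 edges (2 extra). Not a tree.
Diameter (longest shortest path) = 5.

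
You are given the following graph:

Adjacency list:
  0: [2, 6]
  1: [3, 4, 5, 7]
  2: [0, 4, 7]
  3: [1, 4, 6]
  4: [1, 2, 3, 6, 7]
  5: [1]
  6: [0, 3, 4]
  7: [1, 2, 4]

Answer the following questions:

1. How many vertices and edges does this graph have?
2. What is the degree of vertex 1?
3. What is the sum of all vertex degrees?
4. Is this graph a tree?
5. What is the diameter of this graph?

Count: 8 vertices, 12 edges.
Vertex 1 has neighbors [3, 4, 5, 7], degree = 4.
Handshaking lemma: 2 * 12 = 24.
A tree on 8 vertices has 7 edges. This graph has 12 edges (5 extra). Not a tree.
Diameter (longest shortest path) = 4.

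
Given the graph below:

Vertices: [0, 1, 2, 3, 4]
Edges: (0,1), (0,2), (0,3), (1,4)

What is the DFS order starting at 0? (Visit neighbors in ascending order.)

DFS from vertex 0 (neighbors processed in ascending order):
Visit order: 0, 1, 4, 2, 3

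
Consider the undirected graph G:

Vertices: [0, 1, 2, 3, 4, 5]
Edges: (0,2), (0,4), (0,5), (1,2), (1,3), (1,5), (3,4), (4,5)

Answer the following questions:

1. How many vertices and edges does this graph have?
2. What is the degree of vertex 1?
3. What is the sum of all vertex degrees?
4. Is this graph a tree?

Count: 6 vertices, 8 edges.
Vertex 1 has neighbors [2, 3, 5], degree = 3.
Handshaking lemma: 2 * 8 = 16.
A tree on 6 vertices has 5 edges. This graph has 8 edges (3 extra). Not a tree.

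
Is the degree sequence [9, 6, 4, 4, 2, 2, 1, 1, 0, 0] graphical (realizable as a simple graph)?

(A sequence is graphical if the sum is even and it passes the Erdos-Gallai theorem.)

Sum of degrees = 29. Sum is odd, so the sequence is NOT graphical.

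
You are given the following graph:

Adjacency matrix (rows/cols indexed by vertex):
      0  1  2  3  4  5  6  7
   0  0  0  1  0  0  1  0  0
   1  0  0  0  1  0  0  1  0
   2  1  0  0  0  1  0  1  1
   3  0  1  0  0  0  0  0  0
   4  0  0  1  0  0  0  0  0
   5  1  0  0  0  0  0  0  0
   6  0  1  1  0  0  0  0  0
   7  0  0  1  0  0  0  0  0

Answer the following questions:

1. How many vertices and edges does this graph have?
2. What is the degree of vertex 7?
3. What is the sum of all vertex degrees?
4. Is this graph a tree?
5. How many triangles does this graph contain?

Count: 8 vertices, 7 edges.
Vertex 7 has neighbors [2], degree = 1.
Handshaking lemma: 2 * 7 = 14.
A graph is a tree iff it is connected and has exactly n-1 edges. This graph is connected (all 8 vertices in one component) and has 8-1 = 7 edges. It is a tree.
Number of triangles = 0.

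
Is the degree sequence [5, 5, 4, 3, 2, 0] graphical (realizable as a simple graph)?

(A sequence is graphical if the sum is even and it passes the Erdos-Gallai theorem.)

Sum of degrees = 19. Sum is odd, so the sequence is NOT graphical.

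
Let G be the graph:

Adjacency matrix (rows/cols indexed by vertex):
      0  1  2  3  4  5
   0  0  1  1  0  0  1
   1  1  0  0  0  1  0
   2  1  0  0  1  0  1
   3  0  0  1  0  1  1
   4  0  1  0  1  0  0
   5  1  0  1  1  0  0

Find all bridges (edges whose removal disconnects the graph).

No bridges found. The graph is 2-edge-connected (no single edge removal disconnects it).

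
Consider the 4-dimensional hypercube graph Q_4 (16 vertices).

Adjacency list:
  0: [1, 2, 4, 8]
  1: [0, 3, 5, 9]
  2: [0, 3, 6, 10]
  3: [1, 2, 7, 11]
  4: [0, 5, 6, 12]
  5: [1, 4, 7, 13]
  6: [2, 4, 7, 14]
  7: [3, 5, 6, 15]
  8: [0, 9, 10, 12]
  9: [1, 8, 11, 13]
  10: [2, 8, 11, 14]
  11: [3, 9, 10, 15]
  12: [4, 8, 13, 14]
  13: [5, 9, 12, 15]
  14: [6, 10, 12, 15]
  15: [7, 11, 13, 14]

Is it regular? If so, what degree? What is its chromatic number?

In Q_4, every vertex has exactly 4 neighbors (flip one of 4 bits), so it is 4-regular.
Q_4 is bipartite (partition by bit-parity), so chromatic number = 2.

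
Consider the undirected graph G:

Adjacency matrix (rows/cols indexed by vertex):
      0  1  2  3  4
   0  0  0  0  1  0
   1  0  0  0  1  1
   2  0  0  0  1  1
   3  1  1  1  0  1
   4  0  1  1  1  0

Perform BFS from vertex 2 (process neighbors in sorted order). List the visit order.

BFS from vertex 2 (neighbors processed in ascending order):
Visit order: 2, 3, 4, 0, 1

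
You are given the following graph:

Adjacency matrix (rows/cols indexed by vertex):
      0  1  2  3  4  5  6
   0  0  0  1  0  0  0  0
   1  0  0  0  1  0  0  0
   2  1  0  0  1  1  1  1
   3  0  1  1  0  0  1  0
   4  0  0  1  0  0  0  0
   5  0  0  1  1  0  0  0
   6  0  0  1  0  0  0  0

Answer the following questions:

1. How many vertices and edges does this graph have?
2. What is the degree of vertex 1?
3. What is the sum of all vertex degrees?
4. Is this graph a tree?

Count: 7 vertices, 7 edges.
Vertex 1 has neighbors [3], degree = 1.
Handshaking lemma: 2 * 7 = 14.
A tree on 7 vertices has 6 edges. This graph has 7 edges (1 extra). Not a tree.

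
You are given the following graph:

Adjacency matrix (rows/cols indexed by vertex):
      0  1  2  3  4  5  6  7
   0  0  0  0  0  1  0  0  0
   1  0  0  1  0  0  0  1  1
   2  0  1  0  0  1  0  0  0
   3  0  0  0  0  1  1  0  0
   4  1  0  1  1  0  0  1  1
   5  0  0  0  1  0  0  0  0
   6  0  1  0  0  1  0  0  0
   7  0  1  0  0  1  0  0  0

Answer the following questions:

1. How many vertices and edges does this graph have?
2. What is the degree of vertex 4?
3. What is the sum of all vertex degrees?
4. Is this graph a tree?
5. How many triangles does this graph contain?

Count: 8 vertices, 9 edges.
Vertex 4 has neighbors [0, 2, 3, 6, 7], degree = 5.
Handshaking lemma: 2 * 9 = 18.
A tree on 8 vertices has 7 edges. This graph has 9 edges (2 extra). Not a tree.
Number of triangles = 0.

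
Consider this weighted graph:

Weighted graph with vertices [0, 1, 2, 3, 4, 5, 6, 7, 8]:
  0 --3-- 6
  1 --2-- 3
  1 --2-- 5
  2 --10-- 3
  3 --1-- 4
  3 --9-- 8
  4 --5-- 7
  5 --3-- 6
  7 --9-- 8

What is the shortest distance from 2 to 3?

Using Dijkstra's algorithm from vertex 2:
Shortest path: 2 -> 3
Total weight: 10 = 10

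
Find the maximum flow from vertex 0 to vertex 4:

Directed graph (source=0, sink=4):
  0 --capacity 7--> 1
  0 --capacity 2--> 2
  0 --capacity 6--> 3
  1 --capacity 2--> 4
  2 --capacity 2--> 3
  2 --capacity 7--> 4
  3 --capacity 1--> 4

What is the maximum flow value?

Computing max flow:
  Flow on (0->1): 2/7
  Flow on (0->2): 2/2
  Flow on (0->3): 1/6
  Flow on (1->4): 2/2
  Flow on (2->4): 2/7
  Flow on (3->4): 1/1
Maximum flow = 5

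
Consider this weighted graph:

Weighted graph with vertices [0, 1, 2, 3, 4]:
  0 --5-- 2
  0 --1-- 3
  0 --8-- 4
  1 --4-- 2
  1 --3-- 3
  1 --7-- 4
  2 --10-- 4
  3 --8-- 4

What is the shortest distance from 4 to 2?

Using Dijkstra's algorithm from vertex 4:
Shortest path: 4 -> 2
Total weight: 10 = 10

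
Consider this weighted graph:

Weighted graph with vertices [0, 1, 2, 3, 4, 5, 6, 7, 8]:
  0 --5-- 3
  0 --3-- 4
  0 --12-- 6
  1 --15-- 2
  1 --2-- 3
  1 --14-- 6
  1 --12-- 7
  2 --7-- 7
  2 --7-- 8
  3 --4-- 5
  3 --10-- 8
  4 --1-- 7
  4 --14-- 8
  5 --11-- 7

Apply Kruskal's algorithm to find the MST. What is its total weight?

Applying Kruskal's algorithm (sort edges by weight, add if no cycle):
  Add (4,7) w=1
  Add (1,3) w=2
  Add (0,4) w=3
  Add (3,5) w=4
  Add (0,3) w=5
  Add (2,7) w=7
  Add (2,8) w=7
  Skip (3,8) w=10 (creates cycle)
  Skip (5,7) w=11 (creates cycle)
  Add (0,6) w=12
  Skip (1,7) w=12 (creates cycle)
  Skip (1,6) w=14 (creates cycle)
  Skip (4,8) w=14 (creates cycle)
  Skip (1,2) w=15 (creates cycle)
MST weight = 41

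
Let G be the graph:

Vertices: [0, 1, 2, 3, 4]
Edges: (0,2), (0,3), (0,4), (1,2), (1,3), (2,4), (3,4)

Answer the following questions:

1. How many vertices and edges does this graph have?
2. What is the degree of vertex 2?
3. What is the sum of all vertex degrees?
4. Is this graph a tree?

Count: 5 vertices, 7 edges.
Vertex 2 has neighbors [0, 1, 4], degree = 3.
Handshaking lemma: 2 * 7 = 14.
A tree on 5 vertices has 4 edges. This graph has 7 edges (3 extra). Not a tree.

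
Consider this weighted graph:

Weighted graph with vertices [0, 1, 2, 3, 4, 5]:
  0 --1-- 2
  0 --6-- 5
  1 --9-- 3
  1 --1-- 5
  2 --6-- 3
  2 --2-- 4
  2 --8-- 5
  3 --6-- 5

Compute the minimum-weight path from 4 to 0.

Using Dijkstra's algorithm from vertex 4:
Shortest path: 4 -> 2 -> 0
Total weight: 2 + 1 = 3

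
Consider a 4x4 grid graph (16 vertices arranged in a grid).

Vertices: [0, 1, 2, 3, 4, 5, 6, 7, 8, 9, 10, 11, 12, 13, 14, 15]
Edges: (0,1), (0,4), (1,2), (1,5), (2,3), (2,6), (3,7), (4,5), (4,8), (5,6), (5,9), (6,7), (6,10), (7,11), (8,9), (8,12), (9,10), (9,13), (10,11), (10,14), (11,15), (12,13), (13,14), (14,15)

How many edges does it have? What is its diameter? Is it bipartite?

A 4x4 grid has 12 vertical edges and 12 horizontal edges.
Total edges = 12 + 12 = 24.
Diameter = (4-1) + (4-1) = 6 (corner to opposite corner).
Grid graphs are bipartite (checkerboard coloring).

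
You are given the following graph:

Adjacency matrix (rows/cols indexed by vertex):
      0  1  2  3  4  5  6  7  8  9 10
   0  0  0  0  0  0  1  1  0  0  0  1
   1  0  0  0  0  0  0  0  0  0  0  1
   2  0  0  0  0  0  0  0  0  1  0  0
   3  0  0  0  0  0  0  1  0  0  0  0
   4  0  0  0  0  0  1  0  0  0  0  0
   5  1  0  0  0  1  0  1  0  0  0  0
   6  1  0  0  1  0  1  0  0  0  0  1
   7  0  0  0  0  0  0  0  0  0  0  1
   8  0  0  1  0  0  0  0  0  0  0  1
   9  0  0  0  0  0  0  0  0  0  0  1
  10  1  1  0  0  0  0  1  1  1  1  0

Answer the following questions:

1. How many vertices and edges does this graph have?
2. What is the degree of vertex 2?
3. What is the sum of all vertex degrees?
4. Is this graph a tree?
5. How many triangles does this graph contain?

Count: 11 vertices, 12 edges.
Vertex 2 has neighbors [8], degree = 1.
Handshaking lemma: 2 * 12 = 24.
A tree on 11 vertices has 10 edges. This graph has 12 edges (2 extra). Not a tree.
Number of triangles = 2.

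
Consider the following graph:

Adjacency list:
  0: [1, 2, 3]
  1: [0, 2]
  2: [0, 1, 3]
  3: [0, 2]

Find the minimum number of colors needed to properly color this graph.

The graph has a maximum clique of size 3 (lower bound on chromatic number).
A valid 3-coloring: {0: 0, 1: 2, 2: 1, 3: 2}.
Chromatic number = 3.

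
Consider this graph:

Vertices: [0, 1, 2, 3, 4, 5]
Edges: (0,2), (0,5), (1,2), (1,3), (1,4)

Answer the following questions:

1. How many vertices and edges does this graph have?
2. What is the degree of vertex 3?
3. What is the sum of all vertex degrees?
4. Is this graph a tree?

Count: 6 vertices, 5 edges.
Vertex 3 has neighbors [1], degree = 1.
Handshaking lemma: 2 * 5 = 10.
A graph is a tree iff it is connected and has exactly n-1 edges. This graph is connected (all 6 vertices in one component) and has 6-1 = 5 edges. It is a tree.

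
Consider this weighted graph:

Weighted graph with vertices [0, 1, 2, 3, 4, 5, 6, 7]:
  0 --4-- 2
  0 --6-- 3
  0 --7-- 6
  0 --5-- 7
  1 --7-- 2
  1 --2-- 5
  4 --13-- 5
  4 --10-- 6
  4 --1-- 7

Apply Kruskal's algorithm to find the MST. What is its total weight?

Applying Kruskal's algorithm (sort edges by weight, add if no cycle):
  Add (4,7) w=1
  Add (1,5) w=2
  Add (0,2) w=4
  Add (0,7) w=5
  Add (0,3) w=6
  Add (0,6) w=7
  Add (1,2) w=7
  Skip (4,6) w=10 (creates cycle)
  Skip (4,5) w=13 (creates cycle)
MST weight = 32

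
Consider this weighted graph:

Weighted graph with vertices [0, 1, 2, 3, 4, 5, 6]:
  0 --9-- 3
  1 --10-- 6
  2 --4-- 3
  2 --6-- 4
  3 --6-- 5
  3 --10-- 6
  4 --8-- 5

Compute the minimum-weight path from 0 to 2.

Using Dijkstra's algorithm from vertex 0:
Shortest path: 0 -> 3 -> 2
Total weight: 9 + 4 = 13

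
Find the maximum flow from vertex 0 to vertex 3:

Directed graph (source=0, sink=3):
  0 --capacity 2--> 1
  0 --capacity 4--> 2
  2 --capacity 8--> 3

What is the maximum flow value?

Computing max flow:
  Flow on (0->2): 4/4
  Flow on (2->3): 4/8
Maximum flow = 4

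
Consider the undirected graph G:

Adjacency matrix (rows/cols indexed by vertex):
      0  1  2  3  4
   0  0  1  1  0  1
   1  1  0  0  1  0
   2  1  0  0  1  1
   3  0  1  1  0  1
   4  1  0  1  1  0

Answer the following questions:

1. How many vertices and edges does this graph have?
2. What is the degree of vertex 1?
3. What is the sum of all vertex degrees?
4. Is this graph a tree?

Count: 5 vertices, 7 edges.
Vertex 1 has neighbors [0, 3], degree = 2.
Handshaking lemma: 2 * 7 = 14.
A tree on 5 vertices has 4 edges. This graph has 7 edges (3 extra). Not a tree.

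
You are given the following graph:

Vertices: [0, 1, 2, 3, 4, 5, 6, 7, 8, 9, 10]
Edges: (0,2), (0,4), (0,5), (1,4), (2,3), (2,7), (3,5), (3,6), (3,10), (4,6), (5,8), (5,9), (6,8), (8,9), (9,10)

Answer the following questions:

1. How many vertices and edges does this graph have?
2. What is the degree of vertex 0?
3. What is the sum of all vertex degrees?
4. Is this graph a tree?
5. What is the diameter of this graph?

Count: 11 vertices, 15 edges.
Vertex 0 has neighbors [2, 4, 5], degree = 3.
Handshaking lemma: 2 * 15 = 30.
A tree on 11 vertices has 10 edges. This graph has 15 edges (5 extra). Not a tree.
Diameter (longest shortest path) = 4.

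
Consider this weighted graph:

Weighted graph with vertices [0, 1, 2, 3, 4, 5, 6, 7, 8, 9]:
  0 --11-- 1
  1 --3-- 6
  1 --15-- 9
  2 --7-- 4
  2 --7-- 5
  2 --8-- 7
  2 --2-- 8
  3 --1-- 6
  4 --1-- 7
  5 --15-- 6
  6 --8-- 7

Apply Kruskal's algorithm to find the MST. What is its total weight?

Applying Kruskal's algorithm (sort edges by weight, add if no cycle):
  Add (3,6) w=1
  Add (4,7) w=1
  Add (2,8) w=2
  Add (1,6) w=3
  Add (2,5) w=7
  Add (2,4) w=7
  Skip (2,7) w=8 (creates cycle)
  Add (6,7) w=8
  Add (0,1) w=11
  Add (1,9) w=15
  Skip (5,6) w=15 (creates cycle)
MST weight = 55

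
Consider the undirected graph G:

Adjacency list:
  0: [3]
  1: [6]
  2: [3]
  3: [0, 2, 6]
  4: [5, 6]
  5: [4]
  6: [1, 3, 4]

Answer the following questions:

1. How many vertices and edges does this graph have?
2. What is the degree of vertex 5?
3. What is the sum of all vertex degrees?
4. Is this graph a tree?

Count: 7 vertices, 6 edges.
Vertex 5 has neighbors [4], degree = 1.
Handshaking lemma: 2 * 6 = 12.
A graph is a tree iff it is connected and has exactly n-1 edges. This graph is connected (all 7 vertices in one component) and has 7-1 = 6 edges. It is a tree.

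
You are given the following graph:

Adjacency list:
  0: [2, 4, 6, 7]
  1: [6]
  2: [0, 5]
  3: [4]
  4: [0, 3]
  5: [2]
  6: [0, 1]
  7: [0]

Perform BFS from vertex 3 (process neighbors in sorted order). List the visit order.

BFS from vertex 3 (neighbors processed in ascending order):
Visit order: 3, 4, 0, 2, 6, 7, 5, 1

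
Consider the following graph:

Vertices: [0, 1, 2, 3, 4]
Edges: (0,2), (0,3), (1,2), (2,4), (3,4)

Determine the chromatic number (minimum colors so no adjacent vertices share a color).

The graph has a maximum clique of size 2 (lower bound on chromatic number).
A valid 2-coloring: {0: 1, 1: 1, 2: 0, 3: 0, 4: 1}.
Chromatic number = 2.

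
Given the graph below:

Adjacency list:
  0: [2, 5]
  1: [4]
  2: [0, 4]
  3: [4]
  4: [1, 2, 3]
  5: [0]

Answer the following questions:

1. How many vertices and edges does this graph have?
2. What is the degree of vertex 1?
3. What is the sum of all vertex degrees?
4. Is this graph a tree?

Count: 6 vertices, 5 edges.
Vertex 1 has neighbors [4], degree = 1.
Handshaking lemma: 2 * 5 = 10.
A graph is a tree iff it is connected and has exactly n-1 edges. This graph is connected (all 6 vertices in one component) and has 6-1 = 5 edges. It is a tree.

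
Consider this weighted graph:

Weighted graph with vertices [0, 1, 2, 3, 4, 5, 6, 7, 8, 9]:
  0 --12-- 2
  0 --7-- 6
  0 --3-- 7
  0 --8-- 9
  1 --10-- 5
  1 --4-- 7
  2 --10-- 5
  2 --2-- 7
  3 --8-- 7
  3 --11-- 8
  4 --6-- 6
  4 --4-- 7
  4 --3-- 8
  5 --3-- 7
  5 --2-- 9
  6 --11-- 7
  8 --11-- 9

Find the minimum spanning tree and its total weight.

Applying Kruskal's algorithm (sort edges by weight, add if no cycle):
  Add (2,7) w=2
  Add (5,9) w=2
  Add (0,7) w=3
  Add (4,8) w=3
  Add (5,7) w=3
  Add (1,7) w=4
  Add (4,7) w=4
  Add (4,6) w=6
  Skip (0,6) w=7 (creates cycle)
  Skip (0,9) w=8 (creates cycle)
  Add (3,7) w=8
  Skip (1,5) w=10 (creates cycle)
  Skip (2,5) w=10 (creates cycle)
  Skip (3,8) w=11 (creates cycle)
  Skip (6,7) w=11 (creates cycle)
  Skip (8,9) w=11 (creates cycle)
  Skip (0,2) w=12 (creates cycle)
MST weight = 35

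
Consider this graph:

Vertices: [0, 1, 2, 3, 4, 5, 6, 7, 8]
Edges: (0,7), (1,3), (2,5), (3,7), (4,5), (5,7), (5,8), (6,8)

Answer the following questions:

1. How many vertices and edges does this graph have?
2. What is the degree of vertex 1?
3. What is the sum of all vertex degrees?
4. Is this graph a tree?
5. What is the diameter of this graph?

Count: 9 vertices, 8 edges.
Vertex 1 has neighbors [3], degree = 1.
Handshaking lemma: 2 * 8 = 16.
A graph is a tree iff it is connected and has exactly n-1 edges. This graph is connected (all 9 vertices in one component) and has 9-1 = 8 edges. It is a tree.
Diameter (longest shortest path) = 5.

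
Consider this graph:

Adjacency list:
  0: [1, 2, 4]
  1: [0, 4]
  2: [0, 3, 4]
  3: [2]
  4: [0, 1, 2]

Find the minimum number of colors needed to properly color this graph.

The graph has a maximum clique of size 3 (lower bound on chromatic number).
A valid 3-coloring: {0: 0, 1: 1, 2: 1, 3: 0, 4: 2}.
Chromatic number = 3.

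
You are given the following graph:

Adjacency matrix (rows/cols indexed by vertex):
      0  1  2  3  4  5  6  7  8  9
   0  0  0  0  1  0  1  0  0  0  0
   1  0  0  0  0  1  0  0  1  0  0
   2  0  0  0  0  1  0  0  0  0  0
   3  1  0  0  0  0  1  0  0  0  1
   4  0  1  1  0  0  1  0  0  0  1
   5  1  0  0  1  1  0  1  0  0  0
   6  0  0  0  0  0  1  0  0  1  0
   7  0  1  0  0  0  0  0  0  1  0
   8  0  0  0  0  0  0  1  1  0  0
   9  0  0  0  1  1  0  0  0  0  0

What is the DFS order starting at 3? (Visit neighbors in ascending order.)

DFS from vertex 3 (neighbors processed in ascending order):
Visit order: 3, 0, 5, 4, 1, 7, 8, 6, 2, 9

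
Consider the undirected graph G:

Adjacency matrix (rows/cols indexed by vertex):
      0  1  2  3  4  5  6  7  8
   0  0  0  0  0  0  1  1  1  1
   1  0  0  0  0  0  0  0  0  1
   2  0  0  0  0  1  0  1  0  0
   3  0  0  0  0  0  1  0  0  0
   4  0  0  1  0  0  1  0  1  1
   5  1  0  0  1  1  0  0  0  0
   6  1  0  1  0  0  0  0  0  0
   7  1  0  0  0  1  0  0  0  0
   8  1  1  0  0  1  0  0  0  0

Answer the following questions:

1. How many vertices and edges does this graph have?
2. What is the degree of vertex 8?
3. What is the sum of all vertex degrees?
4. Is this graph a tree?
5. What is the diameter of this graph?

Count: 9 vertices, 11 edges.
Vertex 8 has neighbors [0, 1, 4], degree = 3.
Handshaking lemma: 2 * 11 = 22.
A tree on 9 vertices has 8 edges. This graph has 11 edges (3 extra). Not a tree.
Diameter (longest shortest path) = 4.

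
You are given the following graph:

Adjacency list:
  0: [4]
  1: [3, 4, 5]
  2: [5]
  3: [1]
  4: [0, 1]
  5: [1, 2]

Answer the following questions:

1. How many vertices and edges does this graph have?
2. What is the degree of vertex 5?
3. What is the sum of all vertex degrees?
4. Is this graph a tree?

Count: 6 vertices, 5 edges.
Vertex 5 has neighbors [1, 2], degree = 2.
Handshaking lemma: 2 * 5 = 10.
A graph is a tree iff it is connected and has exactly n-1 edges. This graph is connected (all 6 vertices in one component) and has 6-1 = 5 edges. It is a tree.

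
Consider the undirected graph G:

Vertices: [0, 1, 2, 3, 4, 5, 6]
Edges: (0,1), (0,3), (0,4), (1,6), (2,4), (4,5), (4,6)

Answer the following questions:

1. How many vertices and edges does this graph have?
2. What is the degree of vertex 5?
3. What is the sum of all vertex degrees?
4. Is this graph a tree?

Count: 7 vertices, 7 edges.
Vertex 5 has neighbors [4], degree = 1.
Handshaking lemma: 2 * 7 = 14.
A tree on 7 vertices has 6 edges. This graph has 7 edges (1 extra). Not a tree.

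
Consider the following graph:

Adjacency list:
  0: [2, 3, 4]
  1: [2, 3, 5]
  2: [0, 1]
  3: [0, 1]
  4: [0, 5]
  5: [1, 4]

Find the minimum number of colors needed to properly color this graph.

The graph has a maximum clique of size 2 (lower bound on chromatic number).
A valid 3-coloring: {0: 0, 1: 0, 2: 1, 3: 1, 4: 1, 5: 2}.
No proper 2-coloring exists (verified by exhaustive search).
Chromatic number = 3.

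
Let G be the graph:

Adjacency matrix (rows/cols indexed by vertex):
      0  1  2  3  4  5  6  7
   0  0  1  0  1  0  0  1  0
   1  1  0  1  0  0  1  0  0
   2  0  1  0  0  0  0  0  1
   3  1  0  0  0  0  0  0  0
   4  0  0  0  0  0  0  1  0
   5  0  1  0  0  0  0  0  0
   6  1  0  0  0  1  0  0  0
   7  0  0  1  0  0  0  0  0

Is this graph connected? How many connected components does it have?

Checking connectivity: the graph has 1 connected component(s).
All vertices are reachable from each other. The graph IS connected.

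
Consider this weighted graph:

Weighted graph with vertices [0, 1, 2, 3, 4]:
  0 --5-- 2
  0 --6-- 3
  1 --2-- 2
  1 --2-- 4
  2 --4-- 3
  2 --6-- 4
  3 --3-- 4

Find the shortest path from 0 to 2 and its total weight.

Using Dijkstra's algorithm from vertex 0:
Shortest path: 0 -> 2
Total weight: 5 = 5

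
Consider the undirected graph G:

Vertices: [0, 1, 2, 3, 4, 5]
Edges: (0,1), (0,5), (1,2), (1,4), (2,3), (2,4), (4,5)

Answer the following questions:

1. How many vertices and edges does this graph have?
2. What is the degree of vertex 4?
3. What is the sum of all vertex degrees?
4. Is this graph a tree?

Count: 6 vertices, 7 edges.
Vertex 4 has neighbors [1, 2, 5], degree = 3.
Handshaking lemma: 2 * 7 = 14.
A tree on 6 vertices has 5 edges. This graph has 7 edges (2 extra). Not a tree.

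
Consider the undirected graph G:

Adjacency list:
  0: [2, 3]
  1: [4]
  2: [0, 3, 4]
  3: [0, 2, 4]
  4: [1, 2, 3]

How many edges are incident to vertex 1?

Vertex 1 has neighbors [4], so deg(1) = 1.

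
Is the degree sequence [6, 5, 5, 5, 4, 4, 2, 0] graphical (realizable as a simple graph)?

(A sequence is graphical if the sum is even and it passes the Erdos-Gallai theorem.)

Sum of degrees = 31. Sum is odd, so the sequence is NOT graphical.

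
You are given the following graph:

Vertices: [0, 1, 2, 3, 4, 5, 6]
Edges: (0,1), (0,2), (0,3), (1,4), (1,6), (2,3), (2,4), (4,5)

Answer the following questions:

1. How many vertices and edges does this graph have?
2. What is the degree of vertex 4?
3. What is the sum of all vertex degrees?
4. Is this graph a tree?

Count: 7 vertices, 8 edges.
Vertex 4 has neighbors [1, 2, 5], degree = 3.
Handshaking lemma: 2 * 8 = 16.
A tree on 7 vertices has 6 edges. This graph has 8 edges (2 extra). Not a tree.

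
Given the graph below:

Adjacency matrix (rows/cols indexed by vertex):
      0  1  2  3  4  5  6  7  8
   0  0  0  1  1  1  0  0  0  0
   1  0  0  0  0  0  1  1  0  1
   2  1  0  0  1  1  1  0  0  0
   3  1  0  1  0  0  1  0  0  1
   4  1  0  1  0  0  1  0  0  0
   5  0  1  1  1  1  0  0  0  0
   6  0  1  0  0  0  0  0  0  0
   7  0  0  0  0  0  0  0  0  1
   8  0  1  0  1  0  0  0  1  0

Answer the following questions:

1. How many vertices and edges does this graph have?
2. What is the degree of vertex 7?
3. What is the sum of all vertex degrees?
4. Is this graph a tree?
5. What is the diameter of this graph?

Count: 9 vertices, 13 edges.
Vertex 7 has neighbors [8], degree = 1.
Handshaking lemma: 2 * 13 = 26.
A tree on 9 vertices has 8 edges. This graph has 13 edges (5 extra). Not a tree.
Diameter (longest shortest path) = 4.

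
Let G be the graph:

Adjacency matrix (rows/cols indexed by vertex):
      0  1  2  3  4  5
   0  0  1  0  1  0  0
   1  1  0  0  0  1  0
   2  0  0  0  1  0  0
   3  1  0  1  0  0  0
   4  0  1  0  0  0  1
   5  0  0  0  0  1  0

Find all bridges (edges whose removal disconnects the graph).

A bridge is an edge whose removal increases the number of connected components.
Bridges found: (0,1), (0,3), (1,4), (2,3), (4,5)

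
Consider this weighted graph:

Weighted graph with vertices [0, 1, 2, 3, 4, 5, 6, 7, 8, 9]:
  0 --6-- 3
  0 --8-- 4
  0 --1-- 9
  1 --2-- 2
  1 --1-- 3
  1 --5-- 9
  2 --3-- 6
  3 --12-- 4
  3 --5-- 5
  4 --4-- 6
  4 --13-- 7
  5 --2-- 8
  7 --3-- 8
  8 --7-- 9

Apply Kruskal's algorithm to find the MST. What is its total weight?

Applying Kruskal's algorithm (sort edges by weight, add if no cycle):
  Add (0,9) w=1
  Add (1,3) w=1
  Add (1,2) w=2
  Add (5,8) w=2
  Add (2,6) w=3
  Add (7,8) w=3
  Add (4,6) w=4
  Add (1,9) w=5
  Add (3,5) w=5
  Skip (0,3) w=6 (creates cycle)
  Skip (8,9) w=7 (creates cycle)
  Skip (0,4) w=8 (creates cycle)
  Skip (3,4) w=12 (creates cycle)
  Skip (4,7) w=13 (creates cycle)
MST weight = 26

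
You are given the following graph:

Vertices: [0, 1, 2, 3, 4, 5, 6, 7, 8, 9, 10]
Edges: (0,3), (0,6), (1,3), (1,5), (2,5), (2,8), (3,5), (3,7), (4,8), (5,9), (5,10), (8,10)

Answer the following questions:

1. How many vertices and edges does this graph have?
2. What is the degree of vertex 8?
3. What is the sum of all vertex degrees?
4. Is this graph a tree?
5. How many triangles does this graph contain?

Count: 11 vertices, 12 edges.
Vertex 8 has neighbors [2, 4, 10], degree = 3.
Handshaking lemma: 2 * 12 = 24.
A tree on 11 vertices has 10 edges. This graph has 12 edges (2 extra). Not a tree.
Number of triangles = 1.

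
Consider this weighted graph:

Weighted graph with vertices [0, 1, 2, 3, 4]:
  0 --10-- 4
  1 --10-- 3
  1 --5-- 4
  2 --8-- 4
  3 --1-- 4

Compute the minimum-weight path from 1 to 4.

Using Dijkstra's algorithm from vertex 1:
Shortest path: 1 -> 4
Total weight: 5 = 5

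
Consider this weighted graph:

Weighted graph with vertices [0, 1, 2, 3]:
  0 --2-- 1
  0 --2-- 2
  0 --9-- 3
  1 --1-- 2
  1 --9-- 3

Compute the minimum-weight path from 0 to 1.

Using Dijkstra's algorithm from vertex 0:
Shortest path: 0 -> 1
Total weight: 2 = 2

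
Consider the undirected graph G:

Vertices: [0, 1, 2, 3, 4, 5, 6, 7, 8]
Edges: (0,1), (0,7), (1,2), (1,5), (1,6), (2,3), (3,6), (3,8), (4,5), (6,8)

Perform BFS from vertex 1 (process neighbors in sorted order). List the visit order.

BFS from vertex 1 (neighbors processed in ascending order):
Visit order: 1, 0, 2, 5, 6, 7, 3, 4, 8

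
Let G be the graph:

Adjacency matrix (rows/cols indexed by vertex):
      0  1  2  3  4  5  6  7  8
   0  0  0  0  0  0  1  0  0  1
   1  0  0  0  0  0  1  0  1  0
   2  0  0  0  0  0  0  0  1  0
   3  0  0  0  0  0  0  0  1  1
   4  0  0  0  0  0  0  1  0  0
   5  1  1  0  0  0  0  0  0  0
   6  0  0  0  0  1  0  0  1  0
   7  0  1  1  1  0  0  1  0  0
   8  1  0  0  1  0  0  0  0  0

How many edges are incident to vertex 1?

Vertex 1 has neighbors [5, 7], so deg(1) = 2.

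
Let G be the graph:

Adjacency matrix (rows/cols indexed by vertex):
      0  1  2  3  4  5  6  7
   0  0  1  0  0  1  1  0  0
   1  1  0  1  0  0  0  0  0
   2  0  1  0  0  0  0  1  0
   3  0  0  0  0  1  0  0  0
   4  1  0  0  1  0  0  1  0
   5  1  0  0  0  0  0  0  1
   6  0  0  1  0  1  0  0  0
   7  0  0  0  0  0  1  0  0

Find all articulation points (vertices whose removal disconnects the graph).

An articulation point is a vertex whose removal disconnects the graph.
Articulation points: [0, 4, 5]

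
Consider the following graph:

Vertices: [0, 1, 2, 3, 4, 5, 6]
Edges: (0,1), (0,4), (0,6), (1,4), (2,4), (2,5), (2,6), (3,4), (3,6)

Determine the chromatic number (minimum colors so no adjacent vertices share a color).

The graph has a maximum clique of size 3 (lower bound on chromatic number).
A valid 3-coloring: {0: 1, 1: 2, 2: 1, 3: 1, 4: 0, 5: 0, 6: 0}.
Chromatic number = 3.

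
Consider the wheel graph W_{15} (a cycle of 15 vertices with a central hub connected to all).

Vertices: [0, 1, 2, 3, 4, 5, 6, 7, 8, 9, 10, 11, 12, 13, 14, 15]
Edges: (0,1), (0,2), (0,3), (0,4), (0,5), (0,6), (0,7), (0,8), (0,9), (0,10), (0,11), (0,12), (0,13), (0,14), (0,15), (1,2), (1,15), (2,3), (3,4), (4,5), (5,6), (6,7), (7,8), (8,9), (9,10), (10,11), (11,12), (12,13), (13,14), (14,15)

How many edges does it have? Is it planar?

Wheel graph W_{15}: 15 cycle edges + 15 spoke edges = 30 edges.
Total vertices: 16.
The graph is planar.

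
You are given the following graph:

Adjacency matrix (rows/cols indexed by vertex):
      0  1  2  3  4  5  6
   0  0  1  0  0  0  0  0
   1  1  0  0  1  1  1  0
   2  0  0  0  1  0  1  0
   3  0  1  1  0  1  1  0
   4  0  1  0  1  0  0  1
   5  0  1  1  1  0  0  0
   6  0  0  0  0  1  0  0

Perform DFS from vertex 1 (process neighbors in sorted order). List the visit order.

DFS from vertex 1 (neighbors processed in ascending order):
Visit order: 1, 0, 3, 2, 5, 4, 6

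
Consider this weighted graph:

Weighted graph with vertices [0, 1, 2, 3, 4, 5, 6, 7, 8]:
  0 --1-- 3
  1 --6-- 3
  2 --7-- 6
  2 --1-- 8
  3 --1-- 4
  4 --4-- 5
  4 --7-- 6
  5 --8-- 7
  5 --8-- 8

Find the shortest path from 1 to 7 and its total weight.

Using Dijkstra's algorithm from vertex 1:
Shortest path: 1 -> 3 -> 4 -> 5 -> 7
Total weight: 6 + 1 + 4 + 8 = 19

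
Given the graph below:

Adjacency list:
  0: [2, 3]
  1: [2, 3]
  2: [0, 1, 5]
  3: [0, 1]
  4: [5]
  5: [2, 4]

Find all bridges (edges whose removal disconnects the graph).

A bridge is an edge whose removal increases the number of connected components.
Bridges found: (2,5), (4,5)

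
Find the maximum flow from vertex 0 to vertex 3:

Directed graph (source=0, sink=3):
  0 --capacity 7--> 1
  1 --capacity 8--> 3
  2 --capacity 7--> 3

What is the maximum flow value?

Computing max flow:
  Flow on (0->1): 7/7
  Flow on (1->3): 7/8
Maximum flow = 7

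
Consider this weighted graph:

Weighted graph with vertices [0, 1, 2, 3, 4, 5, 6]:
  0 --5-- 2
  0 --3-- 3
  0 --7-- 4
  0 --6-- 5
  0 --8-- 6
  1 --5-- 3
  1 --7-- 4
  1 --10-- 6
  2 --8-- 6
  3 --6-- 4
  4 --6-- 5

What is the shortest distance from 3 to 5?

Using Dijkstra's algorithm from vertex 3:
Shortest path: 3 -> 0 -> 5
Total weight: 3 + 6 = 9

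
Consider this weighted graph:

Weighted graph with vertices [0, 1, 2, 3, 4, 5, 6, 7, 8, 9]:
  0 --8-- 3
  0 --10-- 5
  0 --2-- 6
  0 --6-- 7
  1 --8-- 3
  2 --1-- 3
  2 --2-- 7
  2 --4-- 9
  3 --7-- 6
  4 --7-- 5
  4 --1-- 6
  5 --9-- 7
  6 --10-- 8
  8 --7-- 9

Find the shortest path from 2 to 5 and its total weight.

Using Dijkstra's algorithm from vertex 2:
Shortest path: 2 -> 7 -> 5
Total weight: 2 + 9 = 11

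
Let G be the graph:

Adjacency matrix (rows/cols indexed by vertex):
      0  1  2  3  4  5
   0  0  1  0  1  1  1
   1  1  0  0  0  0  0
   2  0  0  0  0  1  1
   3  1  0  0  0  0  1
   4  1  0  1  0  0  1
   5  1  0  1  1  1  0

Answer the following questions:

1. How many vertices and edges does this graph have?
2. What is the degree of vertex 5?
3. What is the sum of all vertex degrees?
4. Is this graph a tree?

Count: 6 vertices, 8 edges.
Vertex 5 has neighbors [0, 2, 3, 4], degree = 4.
Handshaking lemma: 2 * 8 = 16.
A tree on 6 vertices has 5 edges. This graph has 8 edges (3 extra). Not a tree.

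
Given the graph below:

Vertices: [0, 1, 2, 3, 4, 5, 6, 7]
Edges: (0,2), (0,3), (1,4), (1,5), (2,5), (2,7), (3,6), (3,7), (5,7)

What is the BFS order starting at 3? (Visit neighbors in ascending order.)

BFS from vertex 3 (neighbors processed in ascending order):
Visit order: 3, 0, 6, 7, 2, 5, 1, 4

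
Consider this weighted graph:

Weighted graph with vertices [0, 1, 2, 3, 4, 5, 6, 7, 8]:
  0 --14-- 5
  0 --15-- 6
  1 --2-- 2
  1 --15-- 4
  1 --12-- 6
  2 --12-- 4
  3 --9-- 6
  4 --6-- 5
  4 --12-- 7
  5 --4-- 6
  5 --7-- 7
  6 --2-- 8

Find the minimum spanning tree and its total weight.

Applying Kruskal's algorithm (sort edges by weight, add if no cycle):
  Add (1,2) w=2
  Add (6,8) w=2
  Add (5,6) w=4
  Add (4,5) w=6
  Add (5,7) w=7
  Add (3,6) w=9
  Add (1,6) w=12
  Skip (2,4) w=12 (creates cycle)
  Skip (4,7) w=12 (creates cycle)
  Add (0,5) w=14
  Skip (0,6) w=15 (creates cycle)
  Skip (1,4) w=15 (creates cycle)
MST weight = 56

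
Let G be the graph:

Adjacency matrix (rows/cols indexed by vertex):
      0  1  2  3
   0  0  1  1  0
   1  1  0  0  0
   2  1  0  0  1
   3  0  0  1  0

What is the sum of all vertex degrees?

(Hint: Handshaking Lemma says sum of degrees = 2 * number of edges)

Count edges: 3 edges.
By Handshaking Lemma: sum of degrees = 2 * 3 = 6.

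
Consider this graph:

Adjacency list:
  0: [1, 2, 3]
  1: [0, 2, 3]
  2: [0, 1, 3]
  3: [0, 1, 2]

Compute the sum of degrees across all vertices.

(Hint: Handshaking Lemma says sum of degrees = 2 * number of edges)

Count edges: 6 edges.
By Handshaking Lemma: sum of degrees = 2 * 6 = 12.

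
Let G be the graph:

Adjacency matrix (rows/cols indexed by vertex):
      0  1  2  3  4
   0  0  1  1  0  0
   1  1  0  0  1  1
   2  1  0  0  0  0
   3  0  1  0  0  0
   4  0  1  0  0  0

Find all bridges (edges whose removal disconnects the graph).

A bridge is an edge whose removal increases the number of connected components.
Bridges found: (0,1), (0,2), (1,3), (1,4)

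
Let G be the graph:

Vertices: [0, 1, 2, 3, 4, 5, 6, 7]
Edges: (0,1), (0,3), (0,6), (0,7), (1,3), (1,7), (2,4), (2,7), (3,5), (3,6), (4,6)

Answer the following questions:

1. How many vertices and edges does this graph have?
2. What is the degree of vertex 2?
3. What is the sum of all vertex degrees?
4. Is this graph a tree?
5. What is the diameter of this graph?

Count: 8 vertices, 11 edges.
Vertex 2 has neighbors [4, 7], degree = 2.
Handshaking lemma: 2 * 11 = 22.
A tree on 8 vertices has 7 edges. This graph has 11 edges (4 extra). Not a tree.
Diameter (longest shortest path) = 4.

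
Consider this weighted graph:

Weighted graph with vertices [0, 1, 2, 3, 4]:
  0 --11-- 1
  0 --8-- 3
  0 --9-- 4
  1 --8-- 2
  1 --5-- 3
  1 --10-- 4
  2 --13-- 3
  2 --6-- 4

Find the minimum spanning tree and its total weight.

Applying Kruskal's algorithm (sort edges by weight, add if no cycle):
  Add (1,3) w=5
  Add (2,4) w=6
  Add (0,3) w=8
  Add (1,2) w=8
  Skip (0,4) w=9 (creates cycle)
  Skip (1,4) w=10 (creates cycle)
  Skip (0,1) w=11 (creates cycle)
  Skip (2,3) w=13 (creates cycle)
MST weight = 27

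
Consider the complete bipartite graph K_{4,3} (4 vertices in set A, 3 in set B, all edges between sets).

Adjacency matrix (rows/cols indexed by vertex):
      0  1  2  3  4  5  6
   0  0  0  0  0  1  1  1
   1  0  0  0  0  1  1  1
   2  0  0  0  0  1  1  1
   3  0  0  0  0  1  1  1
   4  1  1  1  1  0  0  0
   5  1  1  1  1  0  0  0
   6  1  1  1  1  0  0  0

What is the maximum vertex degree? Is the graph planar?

Set-A vertices have degree 3; set-B vertices have degree 4. Maximum degree = max(4,3) = 4.
K_{4,3} contains K_{3,3} as a subgraph (since both sides have >= 3 vertices); by Kuratowski's theorem it is not planar.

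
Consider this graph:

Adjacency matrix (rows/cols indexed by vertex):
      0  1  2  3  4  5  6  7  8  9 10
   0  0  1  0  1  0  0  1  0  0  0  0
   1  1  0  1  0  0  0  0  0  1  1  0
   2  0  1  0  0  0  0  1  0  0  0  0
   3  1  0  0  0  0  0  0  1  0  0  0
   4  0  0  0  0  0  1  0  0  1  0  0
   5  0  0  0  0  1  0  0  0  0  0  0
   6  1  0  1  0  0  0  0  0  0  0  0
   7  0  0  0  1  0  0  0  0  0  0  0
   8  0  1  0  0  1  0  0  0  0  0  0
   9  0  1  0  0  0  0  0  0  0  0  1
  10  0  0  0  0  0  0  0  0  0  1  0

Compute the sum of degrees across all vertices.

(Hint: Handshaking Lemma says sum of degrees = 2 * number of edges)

Count edges: 11 edges.
By Handshaking Lemma: sum of degrees = 2 * 11 = 22.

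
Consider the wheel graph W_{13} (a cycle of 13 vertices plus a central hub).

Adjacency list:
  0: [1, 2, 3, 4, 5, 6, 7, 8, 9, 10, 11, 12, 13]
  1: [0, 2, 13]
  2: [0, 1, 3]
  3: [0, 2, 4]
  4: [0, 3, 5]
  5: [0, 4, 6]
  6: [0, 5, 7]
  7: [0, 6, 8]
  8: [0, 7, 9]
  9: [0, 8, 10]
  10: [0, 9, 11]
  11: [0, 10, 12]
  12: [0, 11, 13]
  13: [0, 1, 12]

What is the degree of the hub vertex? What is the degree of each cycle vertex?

The hub connects to all 13 cycle vertices, so deg(hub) = 13.
Each cycle vertex connects to 2 neighbors on the cycle plus the hub, so deg(cycle vertex) = 3.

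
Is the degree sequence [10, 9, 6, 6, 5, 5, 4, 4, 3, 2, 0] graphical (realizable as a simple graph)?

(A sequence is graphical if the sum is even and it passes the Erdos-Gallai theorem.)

Sum of degrees = 54. Sum is even but fails Erdos-Gallai. The sequence is NOT graphical.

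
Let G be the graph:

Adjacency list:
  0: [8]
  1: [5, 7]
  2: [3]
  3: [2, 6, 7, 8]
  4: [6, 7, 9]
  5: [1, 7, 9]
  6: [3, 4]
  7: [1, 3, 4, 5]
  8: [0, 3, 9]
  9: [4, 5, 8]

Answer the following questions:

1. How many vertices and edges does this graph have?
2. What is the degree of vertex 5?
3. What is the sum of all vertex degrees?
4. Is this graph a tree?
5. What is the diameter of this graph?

Count: 10 vertices, 13 edges.
Vertex 5 has neighbors [1, 7, 9], degree = 3.
Handshaking lemma: 2 * 13 = 26.
A tree on 10 vertices has 9 edges. This graph has 13 edges (4 extra). Not a tree.
Diameter (longest shortest path) = 4.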